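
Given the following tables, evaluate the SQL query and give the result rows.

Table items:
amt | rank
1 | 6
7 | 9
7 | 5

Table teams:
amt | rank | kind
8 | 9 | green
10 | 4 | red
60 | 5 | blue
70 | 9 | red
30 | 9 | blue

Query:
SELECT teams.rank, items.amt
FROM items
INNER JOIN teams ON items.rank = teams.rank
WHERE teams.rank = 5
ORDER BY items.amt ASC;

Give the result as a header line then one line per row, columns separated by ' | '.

After JOIN teams (4 rows):
items.amt | items.rank | teams.amt | teams.rank | teams.kind
7 | 9 | 8 | 9 | green
7 | 9 | 70 | 9 | red
7 | 9 | 30 | 9 | blue
7 | 5 | 60 | 5 | blue
After WHERE (1 rows):
items.amt | items.rank | teams.amt | teams.rank | teams.kind
7 | 5 | 60 | 5 | blue
After SELECT (1 rows):
teams.rank | items.amt
5 | 7
After ORDER BY (1 rows):
teams.rank | items.amt
5 | 7

== RESULT ==
teams.rank | items.amt
5 | 7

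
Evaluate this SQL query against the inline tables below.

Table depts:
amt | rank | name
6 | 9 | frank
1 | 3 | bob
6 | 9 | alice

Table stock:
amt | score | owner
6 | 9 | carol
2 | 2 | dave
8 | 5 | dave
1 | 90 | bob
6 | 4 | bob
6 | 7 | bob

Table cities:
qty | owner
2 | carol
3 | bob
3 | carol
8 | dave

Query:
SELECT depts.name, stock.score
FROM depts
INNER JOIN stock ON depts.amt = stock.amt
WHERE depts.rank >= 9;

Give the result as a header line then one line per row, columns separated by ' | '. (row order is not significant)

After JOIN stock (7 rows):
depts.amt | depts.rank | depts.name | stock.amt | stock.score | stock.owner
6 | 9 | frank | 6 | 9 | carol
6 | 9 | frank | 6 | 4 | bob
6 | 9 | frank | 6 | 7 | bob
1 | 3 | bob | 1 | 90 | bob
6 | 9 | alice | 6 | 9 | carol
6 | 9 | alice | 6 | 4 | bob
6 | 9 | alice | 6 | 7 | bob
After WHERE (6 rows):
depts.amt | depts.rank | depts.name | stock.amt | stock.score | stock.owner
6 | 9 | frank | 6 | 9 | carol
6 | 9 | frank | 6 | 4 | bob
6 | 9 | frank | 6 | 7 | bob
6 | 9 | alice | 6 | 9 | carol
6 | 9 | alice | 6 | 4 | bob
6 | 9 | alice | 6 | 7 | bob
After SELECT (6 rows):
depts.name | stock.score
frank | 9
frank | 4
frank | 7
alice | 9
alice | 4
alice | 7

== RESULT ==
depts.name | stock.score
frank | 9
frank | 4
frank | 7
alice | 9
alice | 4
alice | 7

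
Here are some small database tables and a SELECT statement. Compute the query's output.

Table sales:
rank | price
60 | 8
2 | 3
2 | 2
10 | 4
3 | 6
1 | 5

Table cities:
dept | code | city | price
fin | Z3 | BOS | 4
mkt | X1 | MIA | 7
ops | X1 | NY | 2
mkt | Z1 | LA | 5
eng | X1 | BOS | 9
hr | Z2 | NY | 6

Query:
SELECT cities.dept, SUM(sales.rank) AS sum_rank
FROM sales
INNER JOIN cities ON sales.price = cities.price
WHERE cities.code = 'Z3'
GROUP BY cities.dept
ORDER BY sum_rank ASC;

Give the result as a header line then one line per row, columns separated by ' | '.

== RESULT ==
cities.dept | sum_rank
fin | 10

Derivation:
After JOIN cities (4 rows):
sales.rank | sales.price | cities.dept | cities.code | cities.city | cities.price
2 | 2 | ops | X1 | NY | 2
10 | 4 | fin | Z3 | BOS | 4
3 | 6 | hr | Z2 | NY | 6
1 | 5 | mkt | Z1 | LA | 5
After WHERE (1 rows):
sales.rank | sales.price | cities.dept | cities.code | cities.city | cities.price
10 | 4 | fin | Z3 | BOS | 4
After GROUP BY (1 rows):
cities.dept | sum_rank
fin | 10
After ORDER BY (1 rows):
cities.dept | sum_rank
fin | 10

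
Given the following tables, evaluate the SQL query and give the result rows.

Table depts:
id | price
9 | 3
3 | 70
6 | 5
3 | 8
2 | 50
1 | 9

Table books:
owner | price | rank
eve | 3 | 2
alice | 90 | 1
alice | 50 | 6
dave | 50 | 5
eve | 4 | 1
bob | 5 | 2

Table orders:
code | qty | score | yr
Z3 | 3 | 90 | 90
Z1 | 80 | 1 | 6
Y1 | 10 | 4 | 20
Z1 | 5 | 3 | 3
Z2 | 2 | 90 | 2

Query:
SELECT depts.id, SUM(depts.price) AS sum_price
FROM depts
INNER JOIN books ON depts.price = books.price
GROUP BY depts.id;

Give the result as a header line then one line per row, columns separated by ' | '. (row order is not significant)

== RESULT ==
depts.id | sum_price
9 | 3
6 | 5
2 | 100

Derivation:
After JOIN books (4 rows):
depts.id | depts.price | books.owner | books.price | books.rank
9 | 3 | eve | 3 | 2
6 | 5 | bob | 5 | 2
2 | 50 | alice | 50 | 6
2 | 50 | dave | 50 | 5
After GROUP BY (3 rows):
depts.id | sum_price
9 | 3
6 | 5
2 | 100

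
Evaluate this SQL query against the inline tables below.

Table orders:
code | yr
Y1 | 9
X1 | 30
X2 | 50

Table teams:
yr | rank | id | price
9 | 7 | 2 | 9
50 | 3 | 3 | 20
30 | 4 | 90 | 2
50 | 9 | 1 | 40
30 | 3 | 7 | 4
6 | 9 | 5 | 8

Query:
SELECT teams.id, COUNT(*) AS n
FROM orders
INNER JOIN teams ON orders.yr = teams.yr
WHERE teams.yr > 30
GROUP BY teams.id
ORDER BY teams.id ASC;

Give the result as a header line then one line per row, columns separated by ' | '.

== RESULT ==
teams.id | n
1 | 1
3 | 1

Derivation:
After JOIN teams (5 rows):
orders.code | orders.yr | teams.yr | teams.rank | teams.id | teams.price
Y1 | 9 | 9 | 7 | 2 | 9
X1 | 30 | 30 | 4 | 90 | 2
X1 | 30 | 30 | 3 | 7 | 4
X2 | 50 | 50 | 3 | 3 | 20
X2 | 50 | 50 | 9 | 1 | 40
After WHERE (2 rows):
orders.code | orders.yr | teams.yr | teams.rank | teams.id | teams.price
X2 | 50 | 50 | 3 | 3 | 20
X2 | 50 | 50 | 9 | 1 | 40
After GROUP BY (2 rows):
teams.id | n
3 | 1
1 | 1
After ORDER BY (2 rows):
teams.id | n
1 | 1
3 | 1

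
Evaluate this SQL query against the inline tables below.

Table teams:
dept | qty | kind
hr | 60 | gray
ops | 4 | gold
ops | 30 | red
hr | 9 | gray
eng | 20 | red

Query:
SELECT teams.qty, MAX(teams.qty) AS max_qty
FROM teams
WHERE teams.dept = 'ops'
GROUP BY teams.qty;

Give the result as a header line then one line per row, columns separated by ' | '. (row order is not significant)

After WHERE (2 rows):
teams.dept | teams.qty | teams.kind
ops | 4 | gold
ops | 30 | red
After GROUP BY (2 rows):
teams.qty | max_qty
4 | 4
30 | 30

== RESULT ==
teams.qty | max_qty
4 | 4
30 | 30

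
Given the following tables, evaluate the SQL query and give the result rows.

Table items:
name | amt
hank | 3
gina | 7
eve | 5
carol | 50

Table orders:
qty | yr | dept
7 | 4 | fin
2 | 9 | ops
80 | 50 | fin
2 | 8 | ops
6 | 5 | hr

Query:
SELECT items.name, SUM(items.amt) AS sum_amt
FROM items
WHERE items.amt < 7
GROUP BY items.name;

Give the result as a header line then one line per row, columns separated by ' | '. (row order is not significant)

== RESULT ==
items.name | sum_amt
hank | 3
eve | 5

Derivation:
After WHERE (2 rows):
items.name | items.amt
hank | 3
eve | 5
After GROUP BY (2 rows):
items.name | sum_amt
hank | 3
eve | 5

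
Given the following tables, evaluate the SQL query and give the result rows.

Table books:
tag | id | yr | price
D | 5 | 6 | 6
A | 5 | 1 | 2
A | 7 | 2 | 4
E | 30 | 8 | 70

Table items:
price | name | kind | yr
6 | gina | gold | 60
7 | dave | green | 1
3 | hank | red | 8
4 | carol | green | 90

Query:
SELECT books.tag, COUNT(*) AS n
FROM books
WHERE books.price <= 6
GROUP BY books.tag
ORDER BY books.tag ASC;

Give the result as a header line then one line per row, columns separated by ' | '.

== RESULT ==
books.tag | n
A | 2
D | 1

Derivation:
After WHERE (3 rows):
books.tag | books.id | books.yr | books.price
D | 5 | 6 | 6
A | 5 | 1 | 2
A | 7 | 2 | 4
After GROUP BY (2 rows):
books.tag | n
D | 1
A | 2
After ORDER BY (2 rows):
books.tag | n
A | 2
D | 1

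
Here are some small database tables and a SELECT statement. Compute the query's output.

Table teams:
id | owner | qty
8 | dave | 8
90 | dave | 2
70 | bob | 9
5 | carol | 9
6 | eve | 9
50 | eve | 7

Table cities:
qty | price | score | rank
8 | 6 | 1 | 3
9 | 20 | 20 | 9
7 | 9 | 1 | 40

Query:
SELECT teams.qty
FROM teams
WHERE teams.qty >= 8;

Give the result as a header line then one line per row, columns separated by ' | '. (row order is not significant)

== RESULT ==
teams.qty
8
9
9
9

Derivation:
After WHERE (4 rows):
teams.id | teams.owner | teams.qty
8 | dave | 8
70 | bob | 9
5 | carol | 9
6 | eve | 9
After SELECT (4 rows):
teams.qty
8
9
9
9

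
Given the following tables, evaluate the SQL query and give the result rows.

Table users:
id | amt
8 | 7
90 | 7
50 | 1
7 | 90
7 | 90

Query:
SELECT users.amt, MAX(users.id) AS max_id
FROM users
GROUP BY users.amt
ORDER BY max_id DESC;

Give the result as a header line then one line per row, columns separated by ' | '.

After GROUP BY (3 rows):
users.amt | max_id
7 | 90
1 | 50
90 | 7
After ORDER BY (3 rows):
users.amt | max_id
7 | 90
1 | 50
90 | 7

== RESULT ==
users.amt | max_id
7 | 90
1 | 50
90 | 7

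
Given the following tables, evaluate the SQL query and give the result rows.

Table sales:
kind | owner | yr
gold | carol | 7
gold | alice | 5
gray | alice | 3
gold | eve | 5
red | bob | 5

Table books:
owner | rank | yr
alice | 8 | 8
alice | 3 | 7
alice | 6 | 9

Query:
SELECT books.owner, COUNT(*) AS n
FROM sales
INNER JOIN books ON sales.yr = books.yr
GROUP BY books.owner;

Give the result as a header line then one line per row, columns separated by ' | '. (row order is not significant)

After JOIN books (1 rows):
sales.kind | sales.owner | sales.yr | books.owner | books.rank | books.yr
gold | carol | 7 | alice | 3 | 7
After GROUP BY (1 rows):
books.owner | n
alice | 1

== RESULT ==
books.owner | n
alice | 1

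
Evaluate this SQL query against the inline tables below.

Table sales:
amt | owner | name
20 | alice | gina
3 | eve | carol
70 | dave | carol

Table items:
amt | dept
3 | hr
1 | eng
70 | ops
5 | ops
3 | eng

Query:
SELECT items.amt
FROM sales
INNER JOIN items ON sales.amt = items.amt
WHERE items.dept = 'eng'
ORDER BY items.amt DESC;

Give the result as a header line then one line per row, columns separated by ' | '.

== RESULT ==
items.amt
3

Derivation:
After JOIN items (3 rows):
sales.amt | sales.owner | sales.name | items.amt | items.dept
3 | eve | carol | 3 | hr
3 | eve | carol | 3 | eng
70 | dave | carol | 70 | ops
After WHERE (1 rows):
sales.amt | sales.owner | sales.name | items.amt | items.dept
3 | eve | carol | 3 | eng
After SELECT (1 rows):
items.amt
3
After ORDER BY (1 rows):
items.amt
3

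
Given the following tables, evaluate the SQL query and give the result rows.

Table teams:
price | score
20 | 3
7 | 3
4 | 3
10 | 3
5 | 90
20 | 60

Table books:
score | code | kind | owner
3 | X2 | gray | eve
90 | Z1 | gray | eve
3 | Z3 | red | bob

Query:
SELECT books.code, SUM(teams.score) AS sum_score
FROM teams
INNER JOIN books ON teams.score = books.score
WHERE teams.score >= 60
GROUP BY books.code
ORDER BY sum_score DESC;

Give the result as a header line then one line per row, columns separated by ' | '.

After JOIN books (9 rows):
teams.price | teams.score | books.score | books.code | books.kind | books.owner
20 | 3 | 3 | X2 | gray | eve
20 | 3 | 3 | Z3 | red | bob
7 | 3 | 3 | X2 | gray | eve
7 | 3 | 3 | Z3 | red | bob
4 | 3 | 3 | X2 | gray | eve
4 | 3 | 3 | Z3 | red | bob
10 | 3 | 3 | X2 | gray | eve
10 | 3 | 3 | Z3 | red | bob
5 | 90 | 90 | Z1 | gray | eve
After WHERE (1 rows):
teams.price | teams.score | books.score | books.code | books.kind | books.owner
5 | 90 | 90 | Z1 | gray | eve
After GROUP BY (1 rows):
books.code | sum_score
Z1 | 90
After ORDER BY (1 rows):
books.code | sum_score
Z1 | 90

== RESULT ==
books.code | sum_score
Z1 | 90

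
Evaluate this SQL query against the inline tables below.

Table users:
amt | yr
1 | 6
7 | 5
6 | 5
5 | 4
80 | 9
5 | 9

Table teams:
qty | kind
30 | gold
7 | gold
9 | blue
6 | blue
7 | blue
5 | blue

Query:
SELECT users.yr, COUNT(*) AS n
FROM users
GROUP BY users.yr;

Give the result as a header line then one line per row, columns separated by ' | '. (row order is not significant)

After GROUP BY (4 rows):
users.yr | n
6 | 1
5 | 2
4 | 1
9 | 2

== RESULT ==
users.yr | n
6 | 1
5 | 2
4 | 1
9 | 2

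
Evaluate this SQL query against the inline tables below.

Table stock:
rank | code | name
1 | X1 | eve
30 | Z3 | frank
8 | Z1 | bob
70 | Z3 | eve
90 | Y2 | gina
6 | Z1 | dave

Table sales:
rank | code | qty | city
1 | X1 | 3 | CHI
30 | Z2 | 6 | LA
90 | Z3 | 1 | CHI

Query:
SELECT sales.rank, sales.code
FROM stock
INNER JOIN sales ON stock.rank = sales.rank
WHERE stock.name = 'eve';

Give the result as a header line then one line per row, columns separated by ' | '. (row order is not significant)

== RESULT ==
sales.rank | sales.code
1 | X1

Derivation:
After JOIN sales (3 rows):
stock.rank | stock.code | stock.name | sales.rank | sales.code | sales.qty | sales.city
1 | X1 | eve | 1 | X1 | 3 | CHI
30 | Z3 | frank | 30 | Z2 | 6 | LA
90 | Y2 | gina | 90 | Z3 | 1 | CHI
After WHERE (1 rows):
stock.rank | stock.code | stock.name | sales.rank | sales.code | sales.qty | sales.city
1 | X1 | eve | 1 | X1 | 3 | CHI
After SELECT (1 rows):
sales.rank | sales.code
1 | X1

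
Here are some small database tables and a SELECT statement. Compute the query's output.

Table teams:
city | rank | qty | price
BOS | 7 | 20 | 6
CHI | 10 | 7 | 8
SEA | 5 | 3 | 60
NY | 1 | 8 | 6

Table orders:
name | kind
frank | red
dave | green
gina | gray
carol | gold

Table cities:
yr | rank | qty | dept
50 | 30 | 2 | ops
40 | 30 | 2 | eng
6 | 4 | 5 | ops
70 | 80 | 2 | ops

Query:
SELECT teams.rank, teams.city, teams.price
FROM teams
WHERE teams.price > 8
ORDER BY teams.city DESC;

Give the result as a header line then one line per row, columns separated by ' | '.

== RESULT ==
teams.rank | teams.city | teams.price
5 | SEA | 60

Derivation:
After WHERE (1 rows):
teams.city | teams.rank | teams.qty | teams.price
SEA | 5 | 3 | 60
After SELECT (1 rows):
teams.rank | teams.city | teams.price
5 | SEA | 60
After ORDER BY (1 rows):
teams.rank | teams.city | teams.price
5 | SEA | 60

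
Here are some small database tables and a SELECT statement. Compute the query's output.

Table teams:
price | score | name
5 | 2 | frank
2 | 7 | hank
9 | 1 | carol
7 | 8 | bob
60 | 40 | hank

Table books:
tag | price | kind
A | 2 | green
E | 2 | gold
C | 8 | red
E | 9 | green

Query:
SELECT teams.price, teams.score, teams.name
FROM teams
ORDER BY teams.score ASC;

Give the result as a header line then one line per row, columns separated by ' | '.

== RESULT ==
teams.price | teams.score | teams.name
9 | 1 | carol
5 | 2 | frank
2 | 7 | hank
7 | 8 | bob
60 | 40 | hank

Derivation:
After SELECT (5 rows):
teams.price | teams.score | teams.name
5 | 2 | frank
2 | 7 | hank
9 | 1 | carol
7 | 8 | bob
60 | 40 | hank
After ORDER BY (5 rows):
teams.price | teams.score | teams.name
9 | 1 | carol
5 | 2 | frank
2 | 7 | hank
7 | 8 | bob
60 | 40 | hank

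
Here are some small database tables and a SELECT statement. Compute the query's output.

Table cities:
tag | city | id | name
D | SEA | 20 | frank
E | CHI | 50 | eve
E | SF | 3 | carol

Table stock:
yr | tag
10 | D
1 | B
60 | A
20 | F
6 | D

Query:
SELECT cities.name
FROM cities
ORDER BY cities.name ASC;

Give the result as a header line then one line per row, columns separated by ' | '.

== RESULT ==
cities.name
carol
eve
frank

Derivation:
After SELECT (3 rows):
cities.name
frank
eve
carol
After ORDER BY (3 rows):
cities.name
carol
eve
frank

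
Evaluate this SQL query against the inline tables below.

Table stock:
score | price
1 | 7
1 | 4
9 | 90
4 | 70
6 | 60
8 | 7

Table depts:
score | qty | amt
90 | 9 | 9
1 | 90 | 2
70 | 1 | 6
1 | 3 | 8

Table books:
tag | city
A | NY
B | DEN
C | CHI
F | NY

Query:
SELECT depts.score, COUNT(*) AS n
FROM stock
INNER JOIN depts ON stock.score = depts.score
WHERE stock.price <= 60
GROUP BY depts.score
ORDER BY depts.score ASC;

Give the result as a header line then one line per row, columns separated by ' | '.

== RESULT ==
depts.score | n
1 | 4

Derivation:
After JOIN depts (4 rows):
stock.score | stock.price | depts.score | depts.qty | depts.amt
1 | 7 | 1 | 90 | 2
1 | 7 | 1 | 3 | 8
1 | 4 | 1 | 90 | 2
1 | 4 | 1 | 3 | 8
After WHERE (4 rows):
stock.score | stock.price | depts.score | depts.qty | depts.amt
1 | 7 | 1 | 90 | 2
1 | 7 | 1 | 3 | 8
1 | 4 | 1 | 90 | 2
1 | 4 | 1 | 3 | 8
After GROUP BY (1 rows):
depts.score | n
1 | 4
After ORDER BY (1 rows):
depts.score | n
1 | 4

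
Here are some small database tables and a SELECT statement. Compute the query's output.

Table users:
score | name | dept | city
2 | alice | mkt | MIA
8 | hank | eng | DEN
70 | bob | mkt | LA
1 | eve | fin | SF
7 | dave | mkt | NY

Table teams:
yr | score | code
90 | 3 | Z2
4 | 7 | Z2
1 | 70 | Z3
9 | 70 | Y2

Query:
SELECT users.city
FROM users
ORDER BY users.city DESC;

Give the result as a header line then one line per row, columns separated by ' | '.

== RESULT ==
users.city
SF
NY
MIA
LA
DEN

Derivation:
After SELECT (5 rows):
users.city
MIA
DEN
LA
SF
NY
After ORDER BY (5 rows):
users.city
SF
NY
MIA
LA
DEN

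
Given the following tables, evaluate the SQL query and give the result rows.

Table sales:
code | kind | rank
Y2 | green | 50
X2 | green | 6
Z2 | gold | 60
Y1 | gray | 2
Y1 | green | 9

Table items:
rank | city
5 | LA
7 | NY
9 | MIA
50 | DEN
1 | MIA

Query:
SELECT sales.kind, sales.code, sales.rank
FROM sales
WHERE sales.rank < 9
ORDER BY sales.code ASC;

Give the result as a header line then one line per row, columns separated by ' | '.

== RESULT ==
sales.kind | sales.code | sales.rank
green | X2 | 6
gray | Y1 | 2

Derivation:
After WHERE (2 rows):
sales.code | sales.kind | sales.rank
X2 | green | 6
Y1 | gray | 2
After SELECT (2 rows):
sales.kind | sales.code | sales.rank
green | X2 | 6
gray | Y1 | 2
After ORDER BY (2 rows):
sales.kind | sales.code | sales.rank
green | X2 | 6
gray | Y1 | 2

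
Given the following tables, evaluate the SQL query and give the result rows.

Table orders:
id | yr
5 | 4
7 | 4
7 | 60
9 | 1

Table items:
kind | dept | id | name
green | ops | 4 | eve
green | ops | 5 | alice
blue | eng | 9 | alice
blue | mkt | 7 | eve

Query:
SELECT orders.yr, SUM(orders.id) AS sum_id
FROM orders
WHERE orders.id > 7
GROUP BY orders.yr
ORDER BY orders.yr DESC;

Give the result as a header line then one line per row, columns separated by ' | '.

After WHERE (1 rows):
orders.id | orders.yr
9 | 1
After GROUP BY (1 rows):
orders.yr | sum_id
1 | 9
After ORDER BY (1 rows):
orders.yr | sum_id
1 | 9

== RESULT ==
orders.yr | sum_id
1 | 9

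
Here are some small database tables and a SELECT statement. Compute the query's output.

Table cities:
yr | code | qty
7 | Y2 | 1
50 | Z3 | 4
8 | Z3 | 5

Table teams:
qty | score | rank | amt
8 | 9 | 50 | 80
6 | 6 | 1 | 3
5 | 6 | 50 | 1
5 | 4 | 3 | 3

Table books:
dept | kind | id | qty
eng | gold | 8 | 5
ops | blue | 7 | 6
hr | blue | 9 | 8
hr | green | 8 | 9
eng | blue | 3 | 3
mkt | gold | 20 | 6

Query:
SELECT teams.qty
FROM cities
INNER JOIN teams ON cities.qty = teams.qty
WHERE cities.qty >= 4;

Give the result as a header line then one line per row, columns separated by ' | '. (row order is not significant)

After JOIN teams (2 rows):
cities.yr | cities.code | cities.qty | teams.qty | teams.score | teams.rank | teams.amt
8 | Z3 | 5 | 5 | 6 | 50 | 1
8 | Z3 | 5 | 5 | 4 | 3 | 3
After WHERE (2 rows):
cities.yr | cities.code | cities.qty | teams.qty | teams.score | teams.rank | teams.amt
8 | Z3 | 5 | 5 | 6 | 50 | 1
8 | Z3 | 5 | 5 | 4 | 3 | 3
After SELECT (2 rows):
teams.qty
5
5

== RESULT ==
teams.qty
5
5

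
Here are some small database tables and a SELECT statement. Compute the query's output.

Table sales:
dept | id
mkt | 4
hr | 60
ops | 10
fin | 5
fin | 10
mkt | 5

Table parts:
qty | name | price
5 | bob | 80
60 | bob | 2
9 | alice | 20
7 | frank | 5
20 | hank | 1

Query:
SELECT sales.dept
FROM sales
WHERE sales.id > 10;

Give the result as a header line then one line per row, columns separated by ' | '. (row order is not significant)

== RESULT ==
sales.dept
hr

Derivation:
After WHERE (1 rows):
sales.dept | sales.id
hr | 60
After SELECT (1 rows):
sales.dept
hr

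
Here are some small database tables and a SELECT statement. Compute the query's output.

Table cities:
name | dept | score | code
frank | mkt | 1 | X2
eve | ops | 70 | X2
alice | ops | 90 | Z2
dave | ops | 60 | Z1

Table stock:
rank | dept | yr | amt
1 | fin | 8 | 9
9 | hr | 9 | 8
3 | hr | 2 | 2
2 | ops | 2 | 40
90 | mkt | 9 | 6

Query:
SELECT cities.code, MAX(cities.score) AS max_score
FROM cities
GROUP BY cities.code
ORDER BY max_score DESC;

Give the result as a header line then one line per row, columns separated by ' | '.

After GROUP BY (3 rows):
cities.code | max_score
X2 | 70
Z2 | 90
Z1 | 60
After ORDER BY (3 rows):
cities.code | max_score
Z2 | 90
X2 | 70
Z1 | 60

== RESULT ==
cities.code | max_score
Z2 | 90
X2 | 70
Z1 | 60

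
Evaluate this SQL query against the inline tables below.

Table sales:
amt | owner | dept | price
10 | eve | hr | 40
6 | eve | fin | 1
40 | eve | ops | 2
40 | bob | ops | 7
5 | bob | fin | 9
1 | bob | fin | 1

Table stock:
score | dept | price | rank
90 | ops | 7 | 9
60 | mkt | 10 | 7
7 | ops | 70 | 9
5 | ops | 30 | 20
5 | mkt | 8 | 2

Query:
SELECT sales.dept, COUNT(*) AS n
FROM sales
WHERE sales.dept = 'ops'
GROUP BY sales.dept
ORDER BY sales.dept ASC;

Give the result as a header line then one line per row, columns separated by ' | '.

After WHERE (2 rows):
sales.amt | sales.owner | sales.dept | sales.price
40 | eve | ops | 2
40 | bob | ops | 7
After GROUP BY (1 rows):
sales.dept | n
ops | 2
After ORDER BY (1 rows):
sales.dept | n
ops | 2

== RESULT ==
sales.dept | n
ops | 2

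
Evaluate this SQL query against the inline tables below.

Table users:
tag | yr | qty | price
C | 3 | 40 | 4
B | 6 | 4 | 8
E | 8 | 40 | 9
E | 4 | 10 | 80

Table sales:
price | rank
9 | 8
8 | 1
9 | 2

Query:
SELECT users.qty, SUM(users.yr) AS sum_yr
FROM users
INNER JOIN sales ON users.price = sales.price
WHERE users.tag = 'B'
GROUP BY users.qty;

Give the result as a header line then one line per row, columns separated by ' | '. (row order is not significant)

After JOIN sales (3 rows):
users.tag | users.yr | users.qty | users.price | sales.price | sales.rank
B | 6 | 4 | 8 | 8 | 1
E | 8 | 40 | 9 | 9 | 8
E | 8 | 40 | 9 | 9 | 2
After WHERE (1 rows):
users.tag | users.yr | users.qty | users.price | sales.price | sales.rank
B | 6 | 4 | 8 | 8 | 1
After GROUP BY (1 rows):
users.qty | sum_yr
4 | 6

== RESULT ==
users.qty | sum_yr
4 | 6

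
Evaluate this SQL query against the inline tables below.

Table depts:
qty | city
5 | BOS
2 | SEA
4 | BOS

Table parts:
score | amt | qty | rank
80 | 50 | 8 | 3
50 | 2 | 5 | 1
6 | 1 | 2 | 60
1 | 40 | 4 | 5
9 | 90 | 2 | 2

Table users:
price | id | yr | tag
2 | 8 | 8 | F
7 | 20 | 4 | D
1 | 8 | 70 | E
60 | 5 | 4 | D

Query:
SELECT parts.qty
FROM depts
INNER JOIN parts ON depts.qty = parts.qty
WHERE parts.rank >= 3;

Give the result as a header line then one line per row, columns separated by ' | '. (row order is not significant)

== RESULT ==
parts.qty
2
4

Derivation:
After JOIN parts (4 rows):
depts.qty | depts.city | parts.score | parts.amt | parts.qty | parts.rank
5 | BOS | 50 | 2 | 5 | 1
2 | SEA | 6 | 1 | 2 | 60
2 | SEA | 9 | 90 | 2 | 2
4 | BOS | 1 | 40 | 4 | 5
After WHERE (2 rows):
depts.qty | depts.city | parts.score | parts.amt | parts.qty | parts.rank
2 | SEA | 6 | 1 | 2 | 60
4 | BOS | 1 | 40 | 4 | 5
After SELECT (2 rows):
parts.qty
2
4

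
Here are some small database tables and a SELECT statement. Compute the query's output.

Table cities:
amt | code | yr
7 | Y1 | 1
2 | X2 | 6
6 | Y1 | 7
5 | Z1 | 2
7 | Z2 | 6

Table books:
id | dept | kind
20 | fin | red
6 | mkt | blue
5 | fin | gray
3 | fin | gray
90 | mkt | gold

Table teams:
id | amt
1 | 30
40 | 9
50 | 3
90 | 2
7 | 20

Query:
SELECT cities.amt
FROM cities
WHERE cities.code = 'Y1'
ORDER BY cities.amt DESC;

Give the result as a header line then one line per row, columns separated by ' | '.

After WHERE (2 rows):
cities.amt | cities.code | cities.yr
7 | Y1 | 1
6 | Y1 | 7
After SELECT (2 rows):
cities.amt
7
6
After ORDER BY (2 rows):
cities.amt
7
6

== RESULT ==
cities.amt
7
6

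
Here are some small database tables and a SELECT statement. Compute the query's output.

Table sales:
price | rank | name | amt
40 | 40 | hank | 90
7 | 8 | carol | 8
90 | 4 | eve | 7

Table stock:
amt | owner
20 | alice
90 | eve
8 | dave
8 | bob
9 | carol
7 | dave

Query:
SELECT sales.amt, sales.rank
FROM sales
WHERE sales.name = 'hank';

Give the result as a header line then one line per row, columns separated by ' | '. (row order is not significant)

== RESULT ==
sales.amt | sales.rank
90 | 40

Derivation:
After WHERE (1 rows):
sales.price | sales.rank | sales.name | sales.amt
40 | 40 | hank | 90
After SELECT (1 rows):
sales.amt | sales.rank
90 | 40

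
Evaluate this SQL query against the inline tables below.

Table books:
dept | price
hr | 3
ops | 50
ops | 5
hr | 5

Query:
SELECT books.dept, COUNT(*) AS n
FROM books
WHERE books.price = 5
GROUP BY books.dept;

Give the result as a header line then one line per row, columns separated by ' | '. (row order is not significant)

After WHERE (2 rows):
books.dept | books.price
ops | 5
hr | 5
After GROUP BY (2 rows):
books.dept | n
ops | 1
hr | 1

== RESULT ==
books.dept | n
ops | 1
hr | 1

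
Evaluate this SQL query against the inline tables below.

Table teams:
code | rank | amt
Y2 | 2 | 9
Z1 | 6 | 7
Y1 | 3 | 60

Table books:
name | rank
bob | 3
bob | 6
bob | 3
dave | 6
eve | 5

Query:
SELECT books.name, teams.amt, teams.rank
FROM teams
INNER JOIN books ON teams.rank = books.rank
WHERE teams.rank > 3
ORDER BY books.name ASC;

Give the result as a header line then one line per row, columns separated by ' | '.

== RESULT ==
books.name | teams.amt | teams.rank
bob | 7 | 6
dave | 7 | 6

Derivation:
After JOIN books (4 rows):
teams.code | teams.rank | teams.amt | books.name | books.rank
Z1 | 6 | 7 | bob | 6
Z1 | 6 | 7 | dave | 6
Y1 | 3 | 60 | bob | 3
Y1 | 3 | 60 | bob | 3
After WHERE (2 rows):
teams.code | teams.rank | teams.amt | books.name | books.rank
Z1 | 6 | 7 | bob | 6
Z1 | 6 | 7 | dave | 6
After SELECT (2 rows):
books.name | teams.amt | teams.rank
bob | 7 | 6
dave | 7 | 6
After ORDER BY (2 rows):
books.name | teams.amt | teams.rank
bob | 7 | 6
dave | 7 | 6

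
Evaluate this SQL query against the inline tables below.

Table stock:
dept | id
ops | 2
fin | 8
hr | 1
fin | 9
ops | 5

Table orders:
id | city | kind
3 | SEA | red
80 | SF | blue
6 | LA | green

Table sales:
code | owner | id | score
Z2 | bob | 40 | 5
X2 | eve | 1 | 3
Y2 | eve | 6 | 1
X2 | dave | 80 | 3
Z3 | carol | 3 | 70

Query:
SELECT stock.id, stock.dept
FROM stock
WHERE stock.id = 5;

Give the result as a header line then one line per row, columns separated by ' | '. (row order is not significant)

After WHERE (1 rows):
stock.dept | stock.id
ops | 5
After SELECT (1 rows):
stock.id | stock.dept
5 | ops

== RESULT ==
stock.id | stock.dept
5 | ops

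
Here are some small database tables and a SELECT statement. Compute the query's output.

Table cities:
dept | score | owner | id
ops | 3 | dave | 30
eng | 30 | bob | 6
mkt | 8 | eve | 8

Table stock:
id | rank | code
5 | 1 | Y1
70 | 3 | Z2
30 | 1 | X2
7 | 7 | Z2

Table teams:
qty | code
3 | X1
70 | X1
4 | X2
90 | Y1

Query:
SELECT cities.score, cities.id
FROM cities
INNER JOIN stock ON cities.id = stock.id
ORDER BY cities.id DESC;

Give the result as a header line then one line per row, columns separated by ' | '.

After JOIN stock (1 rows):
cities.dept | cities.score | cities.owner | cities.id | stock.id | stock.rank | stock.code
ops | 3 | dave | 30 | 30 | 1 | X2
After SELECT (1 rows):
cities.score | cities.id
3 | 30
After ORDER BY (1 rows):
cities.score | cities.id
3 | 30

== RESULT ==
cities.score | cities.id
3 | 30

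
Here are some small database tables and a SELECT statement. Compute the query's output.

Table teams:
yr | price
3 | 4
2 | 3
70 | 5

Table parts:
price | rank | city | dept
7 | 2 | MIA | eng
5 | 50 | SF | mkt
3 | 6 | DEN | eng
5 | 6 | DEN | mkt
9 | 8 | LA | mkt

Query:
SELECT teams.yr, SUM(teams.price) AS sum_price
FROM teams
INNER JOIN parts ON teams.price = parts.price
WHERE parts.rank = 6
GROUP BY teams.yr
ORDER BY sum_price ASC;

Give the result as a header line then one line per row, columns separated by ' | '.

== RESULT ==
teams.yr | sum_price
2 | 3
70 | 5

Derivation:
After JOIN parts (3 rows):
teams.yr | teams.price | parts.price | parts.rank | parts.city | parts.dept
2 | 3 | 3 | 6 | DEN | eng
70 | 5 | 5 | 50 | SF | mkt
70 | 5 | 5 | 6 | DEN | mkt
After WHERE (2 rows):
teams.yr | teams.price | parts.price | parts.rank | parts.city | parts.dept
2 | 3 | 3 | 6 | DEN | eng
70 | 5 | 5 | 6 | DEN | mkt
After GROUP BY (2 rows):
teams.yr | sum_price
2 | 3
70 | 5
After ORDER BY (2 rows):
teams.yr | sum_price
2 | 3
70 | 5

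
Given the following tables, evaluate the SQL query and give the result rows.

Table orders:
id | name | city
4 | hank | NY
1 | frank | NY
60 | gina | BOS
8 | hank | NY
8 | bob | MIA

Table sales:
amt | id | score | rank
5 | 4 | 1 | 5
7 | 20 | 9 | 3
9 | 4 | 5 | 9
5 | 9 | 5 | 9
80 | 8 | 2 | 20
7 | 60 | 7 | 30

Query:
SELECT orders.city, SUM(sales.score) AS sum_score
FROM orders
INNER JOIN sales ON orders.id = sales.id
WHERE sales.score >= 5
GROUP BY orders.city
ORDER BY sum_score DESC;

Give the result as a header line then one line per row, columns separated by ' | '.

After JOIN sales (5 rows):
orders.id | orders.name | orders.city | sales.amt | sales.id | sales.score | sales.rank
4 | hank | NY | 5 | 4 | 1 | 5
4 | hank | NY | 9 | 4 | 5 | 9
60 | gina | BOS | 7 | 60 | 7 | 30
8 | hank | NY | 80 | 8 | 2 | 20
8 | bob | MIA | 80 | 8 | 2 | 20
After WHERE (2 rows):
orders.id | orders.name | orders.city | sales.amt | sales.id | sales.score | sales.rank
4 | hank | NY | 9 | 4 | 5 | 9
60 | gina | BOS | 7 | 60 | 7 | 30
After GROUP BY (2 rows):
orders.city | sum_score
NY | 5
BOS | 7
After ORDER BY (2 rows):
orders.city | sum_score
BOS | 7
NY | 5

== RESULT ==
orders.city | sum_score
BOS | 7
NY | 5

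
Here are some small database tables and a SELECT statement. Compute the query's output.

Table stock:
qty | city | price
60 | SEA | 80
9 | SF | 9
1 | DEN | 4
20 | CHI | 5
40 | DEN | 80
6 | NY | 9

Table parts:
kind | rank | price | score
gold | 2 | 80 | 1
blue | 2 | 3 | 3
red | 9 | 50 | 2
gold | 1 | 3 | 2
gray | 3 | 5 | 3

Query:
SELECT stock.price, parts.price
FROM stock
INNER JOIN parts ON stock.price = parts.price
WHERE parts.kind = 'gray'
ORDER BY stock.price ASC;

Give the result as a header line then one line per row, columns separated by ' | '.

After JOIN parts (3 rows):
stock.qty | stock.city | stock.price | parts.kind | parts.rank | parts.price | parts.score
60 | SEA | 80 | gold | 2 | 80 | 1
20 | CHI | 5 | gray | 3 | 5 | 3
40 | DEN | 80 | gold | 2 | 80 | 1
After WHERE (1 rows):
stock.qty | stock.city | stock.price | parts.kind | parts.rank | parts.price | parts.score
20 | CHI | 5 | gray | 3 | 5 | 3
After SELECT (1 rows):
stock.price | parts.price
5 | 5
After ORDER BY (1 rows):
stock.price | parts.price
5 | 5

== RESULT ==
stock.price | parts.price
5 | 5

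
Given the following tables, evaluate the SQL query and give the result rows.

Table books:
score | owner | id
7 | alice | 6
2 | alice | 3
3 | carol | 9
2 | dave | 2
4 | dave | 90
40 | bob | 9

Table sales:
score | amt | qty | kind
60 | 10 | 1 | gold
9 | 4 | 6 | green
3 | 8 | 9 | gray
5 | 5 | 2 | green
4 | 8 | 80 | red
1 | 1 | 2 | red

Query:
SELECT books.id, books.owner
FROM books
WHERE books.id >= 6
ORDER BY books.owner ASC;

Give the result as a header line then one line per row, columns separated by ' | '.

After WHERE (4 rows):
books.score | books.owner | books.id
7 | alice | 6
3 | carol | 9
4 | dave | 90
40 | bob | 9
After SELECT (4 rows):
books.id | books.owner
6 | alice
9 | carol
90 | dave
9 | bob
After ORDER BY (4 rows):
books.id | books.owner
6 | alice
9 | bob
9 | carol
90 | dave

== RESULT ==
books.id | books.owner
6 | alice
9 | bob
9 | carol
90 | dave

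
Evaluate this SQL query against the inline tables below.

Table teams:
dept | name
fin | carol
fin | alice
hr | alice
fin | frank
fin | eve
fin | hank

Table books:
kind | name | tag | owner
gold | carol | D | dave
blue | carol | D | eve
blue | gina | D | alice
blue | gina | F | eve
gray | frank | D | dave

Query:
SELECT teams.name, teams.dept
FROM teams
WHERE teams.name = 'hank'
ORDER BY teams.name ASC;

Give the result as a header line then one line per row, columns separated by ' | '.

== RESULT ==
teams.name | teams.dept
hank | fin

Derivation:
After WHERE (1 rows):
teams.dept | teams.name
fin | hank
After SELECT (1 rows):
teams.name | teams.dept
hank | fin
After ORDER BY (1 rows):
teams.name | teams.dept
hank | fin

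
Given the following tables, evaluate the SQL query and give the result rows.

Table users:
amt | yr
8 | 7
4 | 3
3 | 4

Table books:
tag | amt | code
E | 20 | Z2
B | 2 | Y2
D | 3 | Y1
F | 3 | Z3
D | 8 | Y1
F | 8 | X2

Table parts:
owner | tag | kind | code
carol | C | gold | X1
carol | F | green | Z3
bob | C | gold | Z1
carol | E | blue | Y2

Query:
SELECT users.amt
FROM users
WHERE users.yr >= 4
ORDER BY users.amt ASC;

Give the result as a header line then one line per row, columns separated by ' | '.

After WHERE (2 rows):
users.amt | users.yr
8 | 7
3 | 4
After SELECT (2 rows):
users.amt
8
3
After ORDER BY (2 rows):
users.amt
3
8

== RESULT ==
users.amt
3
8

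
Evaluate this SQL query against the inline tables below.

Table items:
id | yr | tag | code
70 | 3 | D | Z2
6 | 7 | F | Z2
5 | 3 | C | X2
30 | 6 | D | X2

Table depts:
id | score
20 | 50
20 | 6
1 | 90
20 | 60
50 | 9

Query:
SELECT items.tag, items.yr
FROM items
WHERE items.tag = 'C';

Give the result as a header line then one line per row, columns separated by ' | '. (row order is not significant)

== RESULT ==
items.tag | items.yr
C | 3

Derivation:
After WHERE (1 rows):
items.id | items.yr | items.tag | items.code
5 | 3 | C | X2
After SELECT (1 rows):
items.tag | items.yr
C | 3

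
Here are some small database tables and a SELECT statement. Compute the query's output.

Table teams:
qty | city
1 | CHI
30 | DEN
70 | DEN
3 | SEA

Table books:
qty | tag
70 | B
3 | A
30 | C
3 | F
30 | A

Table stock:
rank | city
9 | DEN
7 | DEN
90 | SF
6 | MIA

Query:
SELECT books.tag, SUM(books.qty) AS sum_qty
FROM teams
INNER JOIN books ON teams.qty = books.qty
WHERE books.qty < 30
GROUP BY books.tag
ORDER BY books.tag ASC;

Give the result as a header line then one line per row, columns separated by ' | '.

After JOIN books (5 rows):
teams.qty | teams.city | books.qty | books.tag
30 | DEN | 30 | C
30 | DEN | 30 | A
70 | DEN | 70 | B
3 | SEA | 3 | A
3 | SEA | 3 | F
After WHERE (2 rows):
teams.qty | teams.city | books.qty | books.tag
3 | SEA | 3 | A
3 | SEA | 3 | F
After GROUP BY (2 rows):
books.tag | sum_qty
A | 3
F | 3
After ORDER BY (2 rows):
books.tag | sum_qty
A | 3
F | 3

== RESULT ==
books.tag | sum_qty
A | 3
F | 3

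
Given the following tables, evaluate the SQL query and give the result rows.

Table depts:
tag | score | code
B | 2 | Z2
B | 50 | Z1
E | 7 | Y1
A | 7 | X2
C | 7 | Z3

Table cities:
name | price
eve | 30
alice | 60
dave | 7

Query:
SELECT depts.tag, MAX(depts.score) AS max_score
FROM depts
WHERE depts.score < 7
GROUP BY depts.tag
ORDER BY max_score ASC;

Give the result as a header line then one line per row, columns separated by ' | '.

After WHERE (1 rows):
depts.tag | depts.score | depts.code
B | 2 | Z2
After GROUP BY (1 rows):
depts.tag | max_score
B | 2
After ORDER BY (1 rows):
depts.tag | max_score
B | 2

== RESULT ==
depts.tag | max_score
B | 2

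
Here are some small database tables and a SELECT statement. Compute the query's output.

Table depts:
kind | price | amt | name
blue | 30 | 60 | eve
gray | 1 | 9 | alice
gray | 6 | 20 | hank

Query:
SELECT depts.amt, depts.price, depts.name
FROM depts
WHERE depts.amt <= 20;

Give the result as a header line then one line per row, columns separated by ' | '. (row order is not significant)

== RESULT ==
depts.amt | depts.price | depts.name
9 | 1 | alice
20 | 6 | hank

Derivation:
After WHERE (2 rows):
depts.kind | depts.price | depts.amt | depts.name
gray | 1 | 9 | alice
gray | 6 | 20 | hank
After SELECT (2 rows):
depts.amt | depts.price | depts.name
9 | 1 | alice
20 | 6 | hank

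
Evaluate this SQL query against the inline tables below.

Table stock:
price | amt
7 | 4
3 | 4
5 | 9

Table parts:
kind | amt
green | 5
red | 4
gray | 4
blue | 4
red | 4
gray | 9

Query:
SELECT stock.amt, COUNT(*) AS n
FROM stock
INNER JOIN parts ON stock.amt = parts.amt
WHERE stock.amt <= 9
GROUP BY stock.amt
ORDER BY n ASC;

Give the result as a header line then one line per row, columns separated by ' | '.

After JOIN parts (9 rows):
stock.price | stock.amt | parts.kind | parts.amt
7 | 4 | red | 4
7 | 4 | gray | 4
7 | 4 | blue | 4
7 | 4 | red | 4
3 | 4 | red | 4
3 | 4 | gray | 4
3 | 4 | blue | 4
3 | 4 | red | 4
5 | 9 | gray | 9
After WHERE (9 rows):
stock.price | stock.amt | parts.kind | parts.amt
7 | 4 | red | 4
7 | 4 | gray | 4
7 | 4 | blue | 4
7 | 4 | red | 4
3 | 4 | red | 4
3 | 4 | gray | 4
3 | 4 | blue | 4
3 | 4 | red | 4
5 | 9 | gray | 9
After GROUP BY (2 rows):
stock.amt | n
4 | 8
9 | 1
After ORDER BY (2 rows):
stock.amt | n
9 | 1
4 | 8

== RESULT ==
stock.amt | n
9 | 1
4 | 8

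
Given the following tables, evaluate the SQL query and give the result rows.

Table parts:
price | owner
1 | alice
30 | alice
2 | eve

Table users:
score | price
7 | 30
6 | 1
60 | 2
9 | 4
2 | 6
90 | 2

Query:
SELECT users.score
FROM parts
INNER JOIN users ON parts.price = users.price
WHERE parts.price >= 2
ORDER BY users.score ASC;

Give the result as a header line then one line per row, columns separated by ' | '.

== RESULT ==
users.score
7
60
90

Derivation:
After JOIN users (4 rows):
parts.price | parts.owner | users.score | users.price
1 | alice | 6 | 1
30 | alice | 7 | 30
2 | eve | 60 | 2
2 | eve | 90 | 2
After WHERE (3 rows):
parts.price | parts.owner | users.score | users.price
30 | alice | 7 | 30
2 | eve | 60 | 2
2 | eve | 90 | 2
After SELECT (3 rows):
users.score
7
60
90
After ORDER BY (3 rows):
users.score
7
60
90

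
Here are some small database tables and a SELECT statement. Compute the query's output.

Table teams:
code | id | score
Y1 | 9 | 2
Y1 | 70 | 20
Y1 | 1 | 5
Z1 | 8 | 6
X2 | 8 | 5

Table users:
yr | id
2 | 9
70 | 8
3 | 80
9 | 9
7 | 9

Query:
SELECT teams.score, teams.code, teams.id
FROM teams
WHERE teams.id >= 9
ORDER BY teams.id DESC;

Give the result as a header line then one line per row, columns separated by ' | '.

After WHERE (2 rows):
teams.code | teams.id | teams.score
Y1 | 9 | 2
Y1 | 70 | 20
After SELECT (2 rows):
teams.score | teams.code | teams.id
2 | Y1 | 9
20 | Y1 | 70
After ORDER BY (2 rows):
teams.score | teams.code | teams.id
20 | Y1 | 70
2 | Y1 | 9

== RESULT ==
teams.score | teams.code | teams.id
20 | Y1 | 70
2 | Y1 | 9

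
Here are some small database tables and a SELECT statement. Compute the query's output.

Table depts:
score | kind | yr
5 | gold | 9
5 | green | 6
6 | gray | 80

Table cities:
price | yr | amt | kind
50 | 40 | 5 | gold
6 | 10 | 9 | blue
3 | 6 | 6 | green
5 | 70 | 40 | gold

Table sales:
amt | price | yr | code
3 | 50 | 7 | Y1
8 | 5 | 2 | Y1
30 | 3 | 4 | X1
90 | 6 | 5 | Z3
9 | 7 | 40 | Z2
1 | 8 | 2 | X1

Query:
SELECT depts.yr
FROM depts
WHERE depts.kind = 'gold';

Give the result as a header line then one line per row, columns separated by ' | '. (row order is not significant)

After WHERE (1 rows):
depts.score | depts.kind | depts.yr
5 | gold | 9
After SELECT (1 rows):
depts.yr
9

== RESULT ==
depts.yr
9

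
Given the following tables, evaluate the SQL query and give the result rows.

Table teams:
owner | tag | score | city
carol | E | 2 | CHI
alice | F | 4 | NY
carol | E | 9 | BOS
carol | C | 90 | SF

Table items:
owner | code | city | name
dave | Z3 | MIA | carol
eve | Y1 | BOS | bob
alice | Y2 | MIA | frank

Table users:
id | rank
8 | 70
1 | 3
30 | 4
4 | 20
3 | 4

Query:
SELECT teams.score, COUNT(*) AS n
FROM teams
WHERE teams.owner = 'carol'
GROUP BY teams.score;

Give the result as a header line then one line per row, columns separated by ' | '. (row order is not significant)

== RESULT ==
teams.score | n
2 | 1
9 | 1
90 | 1

Derivation:
After WHERE (3 rows):
teams.owner | teams.tag | teams.score | teams.city
carol | E | 2 | CHI
carol | E | 9 | BOS
carol | C | 90 | SF
After GROUP BY (3 rows):
teams.score | n
2 | 1
9 | 1
90 | 1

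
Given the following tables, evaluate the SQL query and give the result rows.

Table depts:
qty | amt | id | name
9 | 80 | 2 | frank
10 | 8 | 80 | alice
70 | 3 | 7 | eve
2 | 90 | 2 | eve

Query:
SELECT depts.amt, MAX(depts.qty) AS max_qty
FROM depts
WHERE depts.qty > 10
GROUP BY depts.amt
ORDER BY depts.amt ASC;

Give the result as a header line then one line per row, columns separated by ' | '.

== RESULT ==
depts.amt | max_qty
3 | 70

Derivation:
After WHERE (1 rows):
depts.qty | depts.amt | depts.id | depts.name
70 | 3 | 7 | eve
After GROUP BY (1 rows):
depts.amt | max_qty
3 | 70
After ORDER BY (1 rows):
depts.amt | max_qty
3 | 70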